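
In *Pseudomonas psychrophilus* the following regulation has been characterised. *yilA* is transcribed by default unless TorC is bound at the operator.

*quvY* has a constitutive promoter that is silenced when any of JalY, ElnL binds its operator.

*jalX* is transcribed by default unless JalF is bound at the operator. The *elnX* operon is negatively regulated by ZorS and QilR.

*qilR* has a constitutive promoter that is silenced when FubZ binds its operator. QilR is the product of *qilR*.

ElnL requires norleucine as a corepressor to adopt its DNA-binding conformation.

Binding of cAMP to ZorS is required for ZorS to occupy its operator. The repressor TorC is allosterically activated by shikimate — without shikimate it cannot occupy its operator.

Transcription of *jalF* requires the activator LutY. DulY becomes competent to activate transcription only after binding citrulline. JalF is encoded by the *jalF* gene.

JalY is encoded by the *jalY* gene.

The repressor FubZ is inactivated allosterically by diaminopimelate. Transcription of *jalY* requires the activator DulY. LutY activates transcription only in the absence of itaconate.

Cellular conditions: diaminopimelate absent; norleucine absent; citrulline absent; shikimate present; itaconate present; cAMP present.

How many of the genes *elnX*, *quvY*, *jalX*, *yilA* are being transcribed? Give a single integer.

2

cAMP is present, so ZorS is active.
Diaminopimelate is absent, so FubZ is active.
With repressor FubZ bound, *qilR* is not transcribed.
So QilR is not produced.
With repressor ZorS bound, *elnX* is not transcribed.
→ *elnX* is OFF.
Citrulline is absent, so DulY is inactive.
Required activator DulY is absent, so *jalY* is not transcribed.
So JalY is not produced.
Norleucine is absent, so ElnL is inactive.
With no repressor bound, *quvY* is transcribed.
→ *quvY* is ON.
Itaconate is present, so LutY is inactive.
Required activator LutY is absent, so *jalF* is not transcribed.
So JalF is not produced.
With no repressor bound, *jalX* is transcribed.
→ *jalX* is ON.
Shikimate is present, so TorC is active.
With repressor TorC bound, *yilA* is not transcribed.
→ *yilA* is OFF.
2 of the 4 genes are transcribed.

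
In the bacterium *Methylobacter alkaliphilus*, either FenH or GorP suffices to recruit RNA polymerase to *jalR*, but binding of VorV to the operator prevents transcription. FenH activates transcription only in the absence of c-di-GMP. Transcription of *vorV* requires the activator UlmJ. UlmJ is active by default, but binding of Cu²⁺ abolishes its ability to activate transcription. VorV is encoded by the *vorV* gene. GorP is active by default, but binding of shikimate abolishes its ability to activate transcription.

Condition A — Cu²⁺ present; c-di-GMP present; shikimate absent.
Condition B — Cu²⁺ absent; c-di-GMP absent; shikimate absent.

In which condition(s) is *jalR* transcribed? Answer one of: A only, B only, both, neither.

A only

Condition A:
Cu²⁺ is present, so UlmJ is inactive.
Required activator UlmJ is absent, so *vorV* is not transcribed.
So VorV is not produced.
c-di-GMP is present, so FenH is inactive.
Shikimate is absent, so GorP is active.
Activator GorP is present, so *jalR* is transcribed.
→ *jalR* is ON in A.
Condition B:
Cu²⁺ is absent, so UlmJ is active.
No repressor is bound and UlmJ is active, so *vorV* is transcribed.
So VorV is produced and active.
c-di-GMP is absent, so FenH is active.
Shikimate is absent, so GorP is active.
With repressor VorV bound, *jalR* is not transcribed.
→ *jalR* is OFF in B.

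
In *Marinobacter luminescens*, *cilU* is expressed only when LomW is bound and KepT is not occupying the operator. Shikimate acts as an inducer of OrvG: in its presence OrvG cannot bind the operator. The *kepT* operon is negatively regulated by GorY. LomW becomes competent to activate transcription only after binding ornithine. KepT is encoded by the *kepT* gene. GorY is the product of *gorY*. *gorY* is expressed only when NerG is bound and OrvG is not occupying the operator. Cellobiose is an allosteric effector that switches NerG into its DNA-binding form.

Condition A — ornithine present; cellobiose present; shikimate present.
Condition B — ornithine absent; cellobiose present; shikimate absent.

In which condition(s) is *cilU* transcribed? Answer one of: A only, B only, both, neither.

A only

Condition A:
Ornithine is present, so LomW is active.
Cellobiose is present, so NerG is active.
Shikimate is present, so OrvG is inactive.
No repressor is bound and NerG is active, so *gorY* is transcribed.
So GorY is produced and active.
With repressor GorY bound, *kepT* is not transcribed.
So KepT is not produced.
No repressor is bound and LomW is active, so *cilU* is transcribed.
→ *cilU* is ON in A.
Condition B:
Ornithine is absent, so LomW is inactive.
Cellobiose is present, so NerG is active.
Shikimate is absent, so OrvG is active.
With repressor OrvG bound, *gorY* is not transcribed.
So GorY is not produced.
With no repressor bound, *kepT* is transcribed.
So KepT is produced and active.
With repressor KepT bound, *cilU* is not transcribed.
→ *cilU* is OFF in B.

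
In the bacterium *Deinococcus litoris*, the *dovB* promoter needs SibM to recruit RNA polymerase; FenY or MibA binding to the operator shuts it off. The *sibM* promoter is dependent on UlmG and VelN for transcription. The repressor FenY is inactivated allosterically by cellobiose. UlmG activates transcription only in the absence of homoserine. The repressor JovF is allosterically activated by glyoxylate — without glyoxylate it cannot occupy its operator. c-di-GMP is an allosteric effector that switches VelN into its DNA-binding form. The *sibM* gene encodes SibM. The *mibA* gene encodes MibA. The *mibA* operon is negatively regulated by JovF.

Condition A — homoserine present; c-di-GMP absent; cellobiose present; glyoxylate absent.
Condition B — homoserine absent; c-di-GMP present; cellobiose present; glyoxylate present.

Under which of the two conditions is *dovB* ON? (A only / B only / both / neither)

Condition A:
Homoserine is present, so UlmG is inactive.
c-di-GMP is absent, so VelN is inactive.
Required activator UlmG is absent, so *sibM* is not transcribed.
So SibM is not produced.
Cellobiose is present, so FenY is inactive.
Glyoxylate is absent, so JovF is inactive.
With no repressor bound, *mibA* is transcribed.
So MibA is produced and active.
With repressor MibA bound, *dovB* is not transcribed.
→ *dovB* is OFF in A.
Condition B:
Homoserine is absent, so UlmG is active.
c-di-GMP is present, so VelN is active.
No repressor is bound and UlmG and VelN are active, so *sibM* is transcribed.
So SibM is produced and active.
Cellobiose is present, so FenY is inactive.
Glyoxylate is present, so JovF is active.
With repressor JovF bound, *mibA* is not transcribed.
So MibA is not produced.
No repressor is bound and SibM is active, so *dovB* is transcribed.
→ *dovB* is ON in B.

B only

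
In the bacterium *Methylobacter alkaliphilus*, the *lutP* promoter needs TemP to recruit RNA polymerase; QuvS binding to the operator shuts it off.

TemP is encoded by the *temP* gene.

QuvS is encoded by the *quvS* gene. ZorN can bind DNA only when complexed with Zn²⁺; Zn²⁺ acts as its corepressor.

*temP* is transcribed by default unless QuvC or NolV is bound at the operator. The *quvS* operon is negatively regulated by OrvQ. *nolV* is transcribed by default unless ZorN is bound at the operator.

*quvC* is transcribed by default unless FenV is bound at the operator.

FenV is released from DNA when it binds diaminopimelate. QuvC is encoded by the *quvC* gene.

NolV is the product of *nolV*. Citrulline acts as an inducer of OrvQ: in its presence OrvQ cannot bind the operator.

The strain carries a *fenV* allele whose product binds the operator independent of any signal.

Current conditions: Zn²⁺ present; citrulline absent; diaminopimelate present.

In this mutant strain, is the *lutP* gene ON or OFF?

Citrulline is absent, so OrvQ is active.
With repressor OrvQ bound, *quvS* is not transcribed.
So QuvS is not produced.
FenV is constitutively active in this strain.
With repressor FenV bound, *quvC* is not transcribed.
So QuvC is not produced.
Zn²⁺ is present, so ZorN is active.
With repressor ZorN bound, *nolV* is not transcribed.
So NolV is not produced.
With no repressor bound, *temP* is transcribed.
So TemP is produced and active.
No repressor is bound and TemP is active, so *lutP* is transcribed.

ON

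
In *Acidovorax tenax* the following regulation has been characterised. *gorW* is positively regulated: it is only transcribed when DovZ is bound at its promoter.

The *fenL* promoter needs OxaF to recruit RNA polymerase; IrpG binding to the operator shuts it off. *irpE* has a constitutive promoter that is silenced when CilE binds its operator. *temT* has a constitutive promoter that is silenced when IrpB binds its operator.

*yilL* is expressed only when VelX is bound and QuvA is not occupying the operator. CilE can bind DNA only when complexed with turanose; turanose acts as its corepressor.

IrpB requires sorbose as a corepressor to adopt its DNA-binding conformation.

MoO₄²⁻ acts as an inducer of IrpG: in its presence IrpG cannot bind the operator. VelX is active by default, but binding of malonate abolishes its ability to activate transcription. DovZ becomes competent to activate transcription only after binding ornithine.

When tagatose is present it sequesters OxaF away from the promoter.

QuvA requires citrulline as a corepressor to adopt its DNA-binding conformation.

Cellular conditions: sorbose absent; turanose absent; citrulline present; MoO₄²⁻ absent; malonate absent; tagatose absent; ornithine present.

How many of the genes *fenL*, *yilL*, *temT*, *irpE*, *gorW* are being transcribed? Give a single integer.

3

Tagatose is absent, so OxaF is active.
MoO₄²⁻ is absent, so IrpG is active.
With repressor IrpG bound, *fenL* is not transcribed.
→ *fenL* is OFF.
Citrulline is present, so QuvA is active.
Malonate is absent, so VelX is active.
With repressor QuvA bound, *yilL* is not transcribed.
→ *yilL* is OFF.
Sorbose is absent, so IrpB is inactive.
With no repressor bound, *temT* is transcribed.
→ *temT* is ON.
Turanose is absent, so CilE is inactive.
With no repressor bound, *irpE* is transcribed.
→ *irpE* is ON.
Ornithine is present, so DovZ is active.
No repressor is bound and DovZ is active, so *gorW* is transcribed.
→ *gorW* is ON.
3 of the 5 genes are transcribed.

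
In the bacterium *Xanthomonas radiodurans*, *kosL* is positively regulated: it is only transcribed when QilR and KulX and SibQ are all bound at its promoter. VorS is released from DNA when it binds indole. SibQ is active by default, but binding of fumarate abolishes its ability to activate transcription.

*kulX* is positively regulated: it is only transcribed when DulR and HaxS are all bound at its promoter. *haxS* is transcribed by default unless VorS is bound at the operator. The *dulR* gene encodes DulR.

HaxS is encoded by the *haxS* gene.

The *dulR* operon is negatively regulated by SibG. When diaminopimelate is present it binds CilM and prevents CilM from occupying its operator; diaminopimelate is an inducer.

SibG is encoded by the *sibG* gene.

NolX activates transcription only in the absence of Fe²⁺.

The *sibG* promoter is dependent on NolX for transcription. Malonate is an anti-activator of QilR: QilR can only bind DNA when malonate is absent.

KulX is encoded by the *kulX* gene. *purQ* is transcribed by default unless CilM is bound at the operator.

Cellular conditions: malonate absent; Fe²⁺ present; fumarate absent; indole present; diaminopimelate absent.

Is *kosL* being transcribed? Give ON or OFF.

ON

Malonate is absent, so QilR is active.
Fe²⁺ is present, so NolX is inactive.
Required activator NolX is absent, so *sibG* is not transcribed.
So SibG is not produced.
With no repressor bound, *dulR* is transcribed.
So DulR is produced and active.
Indole is present, so VorS is inactive.
With no repressor bound, *haxS* is transcribed.
So HaxS is produced and active.
No repressor is bound and DulR and HaxS are active, so *kulX* is transcribed.
So KulX is produced and active.
Fumarate is absent, so SibQ is active.
No repressor is bound and QilR and KulX and SibQ are active, so *kosL* is transcribed.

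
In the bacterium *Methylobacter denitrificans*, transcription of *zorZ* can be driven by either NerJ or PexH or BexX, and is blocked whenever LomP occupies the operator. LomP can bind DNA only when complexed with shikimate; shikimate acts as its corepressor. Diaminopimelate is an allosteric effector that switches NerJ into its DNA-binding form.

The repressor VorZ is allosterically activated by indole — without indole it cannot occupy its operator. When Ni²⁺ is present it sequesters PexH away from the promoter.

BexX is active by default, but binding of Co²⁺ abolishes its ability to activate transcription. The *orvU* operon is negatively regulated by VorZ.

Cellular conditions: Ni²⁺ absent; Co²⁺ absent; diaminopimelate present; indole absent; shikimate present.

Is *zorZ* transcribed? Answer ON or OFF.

OFF

Diaminopimelate is present, so NerJ is active.
Ni²⁺ is absent, so PexH is active.
Shikimate is present, so LomP is active.
Co²⁺ is absent, so BexX is active.
With repressor LomP bound, *zorZ* is not transcribed.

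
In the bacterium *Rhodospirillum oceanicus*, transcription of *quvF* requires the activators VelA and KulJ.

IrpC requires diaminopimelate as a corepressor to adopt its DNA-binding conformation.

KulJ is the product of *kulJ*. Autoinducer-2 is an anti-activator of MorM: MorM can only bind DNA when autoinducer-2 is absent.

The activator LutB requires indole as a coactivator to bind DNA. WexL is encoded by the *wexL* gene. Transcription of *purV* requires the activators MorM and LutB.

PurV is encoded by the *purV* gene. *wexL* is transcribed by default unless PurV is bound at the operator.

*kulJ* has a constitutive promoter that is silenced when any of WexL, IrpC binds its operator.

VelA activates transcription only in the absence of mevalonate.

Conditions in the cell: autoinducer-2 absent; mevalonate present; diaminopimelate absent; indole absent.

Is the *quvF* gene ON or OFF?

Mevalonate is present, so VelA is inactive.
Autoinducer-2 is absent, so MorM is active.
Indole is absent, so LutB is inactive.
Required activator LutB is absent, so *purV* is not transcribed.
So PurV is not produced.
With no repressor bound, *wexL* is transcribed.
So WexL is produced and active.
Diaminopimelate is absent, so IrpC is inactive.
With repressor WexL bound, *kulJ* is not transcribed.
So KulJ is not produced.
Required activator VelA is absent, so *quvF* is not transcribed.

OFF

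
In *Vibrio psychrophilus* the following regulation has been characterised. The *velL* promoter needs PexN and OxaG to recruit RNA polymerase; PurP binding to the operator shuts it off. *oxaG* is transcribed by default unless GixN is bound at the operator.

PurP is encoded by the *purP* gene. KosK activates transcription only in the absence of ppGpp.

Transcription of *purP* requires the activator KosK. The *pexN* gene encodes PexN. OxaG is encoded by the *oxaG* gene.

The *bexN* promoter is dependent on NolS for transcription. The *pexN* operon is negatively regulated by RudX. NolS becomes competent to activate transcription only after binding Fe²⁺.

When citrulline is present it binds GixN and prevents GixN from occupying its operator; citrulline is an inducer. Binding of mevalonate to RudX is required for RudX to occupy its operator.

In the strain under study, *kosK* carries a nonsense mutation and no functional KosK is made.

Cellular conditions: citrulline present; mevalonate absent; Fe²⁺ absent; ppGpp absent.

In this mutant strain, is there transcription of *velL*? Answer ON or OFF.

ON

KosK is non-functional in this strain, so it has no effect.
Required activator KosK is absent, so *purP* is not transcribed.
So PurP is not produced.
Mevalonate is absent, so RudX is inactive.
With no repressor bound, *pexN* is transcribed.
So PexN is produced and active.
Citrulline is present, so GixN is inactive.
With no repressor bound, *oxaG* is transcribed.
So OxaG is produced and active.
No repressor is bound and PexN and OxaG are active, so *velL* is transcribed.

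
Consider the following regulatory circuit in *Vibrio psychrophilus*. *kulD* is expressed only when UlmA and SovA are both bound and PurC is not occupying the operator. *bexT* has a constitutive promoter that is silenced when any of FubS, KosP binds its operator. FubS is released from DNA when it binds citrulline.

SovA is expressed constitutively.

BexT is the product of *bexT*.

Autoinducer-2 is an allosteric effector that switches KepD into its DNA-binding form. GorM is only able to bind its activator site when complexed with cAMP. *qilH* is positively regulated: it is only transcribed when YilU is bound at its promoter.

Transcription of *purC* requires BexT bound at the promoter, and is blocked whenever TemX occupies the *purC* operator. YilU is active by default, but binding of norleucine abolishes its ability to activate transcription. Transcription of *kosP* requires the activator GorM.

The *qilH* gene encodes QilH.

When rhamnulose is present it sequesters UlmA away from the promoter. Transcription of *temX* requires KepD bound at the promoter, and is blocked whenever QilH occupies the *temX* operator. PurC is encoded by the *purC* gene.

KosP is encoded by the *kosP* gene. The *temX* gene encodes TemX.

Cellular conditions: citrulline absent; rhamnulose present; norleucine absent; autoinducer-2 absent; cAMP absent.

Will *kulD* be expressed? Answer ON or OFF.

OFF

Rhamnulose is present, so UlmA is inactive.
SovA is produced constitutively and is active.
Norleucine is absent, so YilU is active.
No repressor is bound and YilU is active, so *qilH* is transcribed.
So QilH is produced and active.
Autoinducer-2 is absent, so KepD is inactive.
With repressor QilH bound, *temX* is not transcribed.
So TemX is not produced.
Citrulline is absent, so FubS is active.
cAMP is absent, so GorM is inactive.
Required activator GorM is absent, so *kosP* is not transcribed.
So KosP is not produced.
With repressor FubS bound, *bexT* is not transcribed.
So BexT is not produced.
Required activator BexT is absent, so *purC* is not transcribed.
So PurC is not produced.
Required activator UlmA is absent, so *kulD* is not transcribed.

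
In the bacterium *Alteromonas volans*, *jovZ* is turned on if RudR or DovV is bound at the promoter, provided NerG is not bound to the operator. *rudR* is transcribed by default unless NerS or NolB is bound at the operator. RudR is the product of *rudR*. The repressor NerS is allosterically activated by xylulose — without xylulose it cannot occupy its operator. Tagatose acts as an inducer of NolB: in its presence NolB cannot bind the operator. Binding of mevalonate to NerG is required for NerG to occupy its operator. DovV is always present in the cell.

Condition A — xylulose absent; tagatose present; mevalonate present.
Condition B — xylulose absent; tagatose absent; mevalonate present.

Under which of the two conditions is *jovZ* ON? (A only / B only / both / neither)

Condition A:
Xylulose is absent, so NerS is inactive.
Tagatose is present, so NolB is inactive.
With no repressor bound, *rudR* is transcribed.
So RudR is produced and active.
DovV is produced constitutively and is active.
Mevalonate is present, so NerG is active.
With repressor NerG bound, *jovZ* is not transcribed.
→ *jovZ* is OFF in A.
Condition B:
Xylulose is absent, so NerS is inactive.
Tagatose is absent, so NolB is active.
With repressor NolB bound, *rudR* is not transcribed.
So RudR is not produced.
DovV is produced constitutively and is active.
Mevalonate is present, so NerG is active.
With repressor NerG bound, *jovZ* is not transcribed.
→ *jovZ* is OFF in B.

neither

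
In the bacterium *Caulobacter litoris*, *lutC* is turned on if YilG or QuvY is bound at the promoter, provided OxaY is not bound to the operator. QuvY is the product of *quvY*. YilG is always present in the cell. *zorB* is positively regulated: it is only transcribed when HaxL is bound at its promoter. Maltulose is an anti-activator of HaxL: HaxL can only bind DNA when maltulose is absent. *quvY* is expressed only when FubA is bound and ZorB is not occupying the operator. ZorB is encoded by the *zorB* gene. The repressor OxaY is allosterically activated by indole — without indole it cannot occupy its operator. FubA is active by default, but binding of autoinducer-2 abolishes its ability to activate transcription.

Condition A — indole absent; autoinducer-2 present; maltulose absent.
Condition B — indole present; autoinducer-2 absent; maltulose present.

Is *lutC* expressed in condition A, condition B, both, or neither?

A only

Condition A:
Indole is absent, so OxaY is inactive.
YilG is produced constitutively and is active.
Autoinducer-2 is present, so FubA is inactive.
Maltulose is absent, so HaxL is active.
No repressor is bound and HaxL is active, so *zorB* is transcribed.
So ZorB is produced and active.
With repressor ZorB bound, *quvY* is not transcribed.
So QuvY is not produced.
Activator YilG is present, so *lutC* is transcribed.
→ *lutC* is ON in A.
Condition B:
Indole is present, so OxaY is active.
YilG is produced constitutively and is active.
Autoinducer-2 is absent, so FubA is active.
Maltulose is present, so HaxL is inactive.
Required activator HaxL is absent, so *zorB* is not transcribed.
So ZorB is not produced.
No repressor is bound and FubA is active, so *quvY* is transcribed.
So QuvY is produced and active.
With repressor OxaY bound, *lutC* is not transcribed.
→ *lutC* is OFF in B.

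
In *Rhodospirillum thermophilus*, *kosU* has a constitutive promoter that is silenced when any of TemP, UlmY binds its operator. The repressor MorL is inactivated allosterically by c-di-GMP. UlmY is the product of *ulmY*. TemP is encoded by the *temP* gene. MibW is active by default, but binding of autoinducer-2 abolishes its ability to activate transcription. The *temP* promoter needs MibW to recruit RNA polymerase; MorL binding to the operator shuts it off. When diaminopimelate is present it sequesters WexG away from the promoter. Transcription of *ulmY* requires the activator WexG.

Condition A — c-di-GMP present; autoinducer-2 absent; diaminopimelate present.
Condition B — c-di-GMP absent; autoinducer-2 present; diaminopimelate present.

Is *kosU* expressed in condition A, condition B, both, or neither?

Condition A:
c-di-GMP is present, so MorL is inactive.
Autoinducer-2 is absent, so MibW is active.
No repressor is bound and MibW is active, so *temP* is transcribed.
So TemP is produced and active.
Diaminopimelate is present, so WexG is inactive.
Required activator WexG is absent, so *ulmY* is not transcribed.
So UlmY is not produced.
With repressor TemP bound, *kosU* is not transcribed.
→ *kosU* is OFF in A.
Condition B:
c-di-GMP is absent, so MorL is active.
Autoinducer-2 is present, so MibW is inactive.
With repressor MorL bound, *temP* is not transcribed.
So TemP is not produced.
Diaminopimelate is present, so WexG is inactive.
Required activator WexG is absent, so *ulmY* is not transcribed.
So UlmY is not produced.
With no repressor bound, *kosU* is transcribed.
→ *kosU* is ON in B.

B only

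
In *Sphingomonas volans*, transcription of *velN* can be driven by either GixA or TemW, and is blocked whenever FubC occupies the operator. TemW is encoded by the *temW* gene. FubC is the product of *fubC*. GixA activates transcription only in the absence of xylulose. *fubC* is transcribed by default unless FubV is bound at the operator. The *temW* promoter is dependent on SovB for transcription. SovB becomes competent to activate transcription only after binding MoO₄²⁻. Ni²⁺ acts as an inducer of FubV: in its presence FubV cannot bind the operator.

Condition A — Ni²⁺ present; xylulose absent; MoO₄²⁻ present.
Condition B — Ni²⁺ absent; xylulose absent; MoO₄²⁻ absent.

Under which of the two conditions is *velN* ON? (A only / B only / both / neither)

B only

Condition A:
Ni²⁺ is present, so FubV is inactive.
With no repressor bound, *fubC* is transcribed.
So FubC is produced and active.
Xylulose is absent, so GixA is active.
MoO₄²⁻ is present, so SovB is active.
No repressor is bound and SovB is active, so *temW* is transcribed.
So TemW is produced and active.
With repressor FubC bound, *velN* is not transcribed.
→ *velN* is OFF in A.
Condition B:
Ni²⁺ is absent, so FubV is active.
With repressor FubV bound, *fubC* is not transcribed.
So FubC is not produced.
Xylulose is absent, so GixA is active.
MoO₄²⁻ is absent, so SovB is inactive.
Required activator SovB is absent, so *temW* is not transcribed.
So TemW is not produced.
Activator GixA is present, so *velN* is transcribed.
→ *velN* is ON in B.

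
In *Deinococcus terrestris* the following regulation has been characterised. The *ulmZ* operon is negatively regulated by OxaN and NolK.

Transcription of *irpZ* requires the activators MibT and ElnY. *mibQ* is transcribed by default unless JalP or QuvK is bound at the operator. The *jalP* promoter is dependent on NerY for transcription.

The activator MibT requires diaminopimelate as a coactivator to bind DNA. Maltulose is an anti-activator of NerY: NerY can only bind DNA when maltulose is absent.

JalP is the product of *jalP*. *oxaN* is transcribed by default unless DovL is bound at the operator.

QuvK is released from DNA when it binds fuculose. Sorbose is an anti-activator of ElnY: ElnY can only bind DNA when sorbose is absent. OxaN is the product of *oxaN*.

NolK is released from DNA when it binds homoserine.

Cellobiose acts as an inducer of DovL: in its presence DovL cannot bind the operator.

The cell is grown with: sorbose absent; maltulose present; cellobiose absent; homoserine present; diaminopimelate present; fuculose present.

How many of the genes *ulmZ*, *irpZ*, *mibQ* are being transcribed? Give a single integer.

Cellobiose is absent, so DovL is active.
With repressor DovL bound, *oxaN* is not transcribed.
So OxaN is not produced.
Homoserine is present, so NolK is inactive.
With no repressor bound, *ulmZ* is transcribed.
→ *ulmZ* is ON.
Diaminopimelate is present, so MibT is active.
Sorbose is absent, so ElnY is active.
No repressor is bound and MibT and ElnY are active, so *irpZ* is transcribed.
→ *irpZ* is ON.
Maltulose is present, so NerY is inactive.
Required activator NerY is absent, so *jalP* is not transcribed.
So JalP is not produced.
Fuculose is present, so QuvK is inactive.
With no repressor bound, *mibQ* is transcribed.
→ *mibQ* is ON.
3 of the 3 genes are transcribed.

3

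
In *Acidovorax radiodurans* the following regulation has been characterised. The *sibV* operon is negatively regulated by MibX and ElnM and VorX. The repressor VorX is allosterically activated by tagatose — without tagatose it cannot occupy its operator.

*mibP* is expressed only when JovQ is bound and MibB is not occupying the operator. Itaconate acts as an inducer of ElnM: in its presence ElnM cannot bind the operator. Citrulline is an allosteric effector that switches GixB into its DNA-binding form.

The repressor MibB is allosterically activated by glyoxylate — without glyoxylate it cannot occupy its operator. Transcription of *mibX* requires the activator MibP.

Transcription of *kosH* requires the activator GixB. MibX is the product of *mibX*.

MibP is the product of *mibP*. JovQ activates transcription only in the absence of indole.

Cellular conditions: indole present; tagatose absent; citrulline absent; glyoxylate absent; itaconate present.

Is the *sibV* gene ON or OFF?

Indole is present, so JovQ is inactive.
Glyoxylate is absent, so MibB is inactive.
Required activator JovQ is absent, so *mibP* is not transcribed.
So MibP is not produced.
Required activator MibP is absent, so *mibX* is not transcribed.
So MibX is not produced.
Itaconate is present, so ElnM is inactive.
Tagatose is absent, so VorX is inactive.
With no repressor bound, *sibV* is transcribed.

ON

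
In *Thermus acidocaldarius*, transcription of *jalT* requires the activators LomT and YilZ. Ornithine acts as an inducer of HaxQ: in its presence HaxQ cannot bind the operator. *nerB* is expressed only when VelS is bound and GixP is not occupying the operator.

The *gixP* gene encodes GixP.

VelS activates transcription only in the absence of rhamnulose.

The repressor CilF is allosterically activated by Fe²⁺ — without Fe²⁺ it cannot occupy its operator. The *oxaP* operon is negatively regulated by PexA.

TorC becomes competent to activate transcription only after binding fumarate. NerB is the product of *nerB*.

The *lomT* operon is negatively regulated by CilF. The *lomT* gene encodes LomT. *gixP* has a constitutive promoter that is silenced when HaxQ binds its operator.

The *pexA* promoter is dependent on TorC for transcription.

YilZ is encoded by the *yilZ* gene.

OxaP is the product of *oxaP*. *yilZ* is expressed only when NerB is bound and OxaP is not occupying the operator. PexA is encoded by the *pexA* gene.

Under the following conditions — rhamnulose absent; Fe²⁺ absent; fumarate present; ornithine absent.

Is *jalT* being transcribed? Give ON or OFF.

Fe²⁺ is absent, so CilF is inactive.
With no repressor bound, *lomT* is transcribed.
So LomT is produced and active.
Ornithine is absent, so HaxQ is active.
With repressor HaxQ bound, *gixP* is not transcribed.
So GixP is not produced.
Rhamnulose is absent, so VelS is active.
No repressor is bound and VelS is active, so *nerB* is transcribed.
So NerB is produced and active.
Fumarate is present, so TorC is active.
No repressor is bound and TorC is active, so *pexA* is transcribed.
So PexA is produced and active.
With repressor PexA bound, *oxaP* is not transcribed.
So OxaP is not produced.
No repressor is bound and NerB is active, so *yilZ* is transcribed.
So YilZ is produced and active.
No repressor is bound and LomT and YilZ are active, so *jalT* is transcribed.

ON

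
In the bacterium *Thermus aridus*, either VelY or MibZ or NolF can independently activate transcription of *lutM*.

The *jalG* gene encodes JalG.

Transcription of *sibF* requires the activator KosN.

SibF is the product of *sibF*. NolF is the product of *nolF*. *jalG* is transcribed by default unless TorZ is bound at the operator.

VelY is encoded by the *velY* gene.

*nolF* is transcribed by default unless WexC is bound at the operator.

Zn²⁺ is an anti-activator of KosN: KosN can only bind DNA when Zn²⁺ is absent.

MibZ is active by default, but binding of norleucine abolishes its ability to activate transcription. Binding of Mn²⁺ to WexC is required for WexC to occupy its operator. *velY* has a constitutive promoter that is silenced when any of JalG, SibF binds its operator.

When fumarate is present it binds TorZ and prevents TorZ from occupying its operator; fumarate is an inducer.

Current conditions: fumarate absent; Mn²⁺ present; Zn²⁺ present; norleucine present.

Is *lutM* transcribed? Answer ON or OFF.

Fumarate is absent, so TorZ is active.
With repressor TorZ bound, *jalG* is not transcribed.
So JalG is not produced.
Zn²⁺ is present, so KosN is inactive.
Required activator KosN is absent, so *sibF* is not transcribed.
So SibF is not produced.
With no repressor bound, *velY* is transcribed.
So VelY is produced and active.
Norleucine is present, so MibZ is inactive.
Mn²⁺ is present, so WexC is active.
With repressor WexC bound, *nolF* is not transcribed.
So NolF is not produced.
Activator VelY is present, so *lutM* is transcribed.

ON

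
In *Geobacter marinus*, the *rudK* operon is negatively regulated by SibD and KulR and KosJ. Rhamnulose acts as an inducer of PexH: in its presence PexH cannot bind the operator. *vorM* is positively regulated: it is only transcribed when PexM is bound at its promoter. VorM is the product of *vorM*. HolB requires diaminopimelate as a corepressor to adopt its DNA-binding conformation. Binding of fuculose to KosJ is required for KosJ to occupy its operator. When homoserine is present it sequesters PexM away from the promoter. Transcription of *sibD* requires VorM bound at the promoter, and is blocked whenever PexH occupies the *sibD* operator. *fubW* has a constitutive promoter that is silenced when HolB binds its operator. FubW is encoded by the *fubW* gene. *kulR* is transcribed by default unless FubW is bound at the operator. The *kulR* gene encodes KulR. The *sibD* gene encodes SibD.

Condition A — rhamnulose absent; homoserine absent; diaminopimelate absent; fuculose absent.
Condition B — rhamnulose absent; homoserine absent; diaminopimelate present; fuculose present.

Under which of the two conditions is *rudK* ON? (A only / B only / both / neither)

A only

Condition A:
Rhamnulose is absent, so PexH is active.
Homoserine is absent, so PexM is active.
No repressor is bound and PexM is active, so *vorM* is transcribed.
So VorM is produced and active.
With repressor PexH bound, *sibD* is not transcribed.
So SibD is not produced.
Diaminopimelate is absent, so HolB is inactive.
With no repressor bound, *fubW* is transcribed.
So FubW is produced and active.
With repressor FubW bound, *kulR* is not transcribed.
So KulR is not produced.
Fuculose is absent, so KosJ is inactive.
With no repressor bound, *rudK* is transcribed.
→ *rudK* is ON in A.
Condition B:
Rhamnulose is absent, so PexH is active.
Homoserine is absent, so PexM is active.
No repressor is bound and PexM is active, so *vorM* is transcribed.
So VorM is produced and active.
With repressor PexH bound, *sibD* is not transcribed.
So SibD is not produced.
Diaminopimelate is present, so HolB is active.
With repressor HolB bound, *fubW* is not transcribed.
So FubW is not produced.
With no repressor bound, *kulR* is transcribed.
So KulR is produced and active.
Fuculose is present, so KosJ is active.
With repressor KulR bound, *rudK* is not transcribed.
→ *rudK* is OFF in B.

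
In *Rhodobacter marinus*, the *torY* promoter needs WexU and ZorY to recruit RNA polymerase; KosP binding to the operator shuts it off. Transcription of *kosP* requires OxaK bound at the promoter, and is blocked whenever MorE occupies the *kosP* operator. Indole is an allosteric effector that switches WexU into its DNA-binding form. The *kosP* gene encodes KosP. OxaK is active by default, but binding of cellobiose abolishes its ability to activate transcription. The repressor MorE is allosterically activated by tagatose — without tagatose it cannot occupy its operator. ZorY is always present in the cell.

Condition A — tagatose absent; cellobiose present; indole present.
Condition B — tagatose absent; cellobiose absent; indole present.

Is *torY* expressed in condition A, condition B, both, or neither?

Condition A:
Tagatose is absent, so MorE is inactive.
Cellobiose is present, so OxaK is inactive.
Required activator OxaK is absent, so *kosP* is not transcribed.
So KosP is not produced.
Indole is present, so WexU is active.
ZorY is produced constitutively and is active.
No repressor is bound and WexU and ZorY are active, so *torY* is transcribed.
→ *torY* is ON in A.
Condition B:
Tagatose is absent, so MorE is inactive.
Cellobiose is absent, so OxaK is active.
No repressor is bound and OxaK is active, so *kosP* is transcribed.
So KosP is produced and active.
Indole is present, so WexU is active.
ZorY is produced constitutively and is active.
With repressor KosP bound, *torY* is not transcribed.
→ *torY* is OFF in B.

A only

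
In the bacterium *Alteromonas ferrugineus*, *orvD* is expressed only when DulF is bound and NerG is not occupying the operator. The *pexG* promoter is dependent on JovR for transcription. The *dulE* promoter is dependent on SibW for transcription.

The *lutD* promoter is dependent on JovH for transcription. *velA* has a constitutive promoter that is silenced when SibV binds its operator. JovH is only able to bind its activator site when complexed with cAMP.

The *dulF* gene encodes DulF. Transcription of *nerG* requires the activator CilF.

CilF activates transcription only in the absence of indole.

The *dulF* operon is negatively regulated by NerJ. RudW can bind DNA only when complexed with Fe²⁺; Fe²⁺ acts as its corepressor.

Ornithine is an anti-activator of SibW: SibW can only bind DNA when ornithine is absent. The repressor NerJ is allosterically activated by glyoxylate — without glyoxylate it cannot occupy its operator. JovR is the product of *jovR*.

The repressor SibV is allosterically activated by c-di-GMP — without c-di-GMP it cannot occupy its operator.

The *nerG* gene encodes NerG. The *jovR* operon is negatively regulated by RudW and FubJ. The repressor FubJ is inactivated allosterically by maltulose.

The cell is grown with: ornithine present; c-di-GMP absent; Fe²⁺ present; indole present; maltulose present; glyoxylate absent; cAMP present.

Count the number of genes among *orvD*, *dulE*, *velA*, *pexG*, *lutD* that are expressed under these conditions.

3

Indole is present, so CilF is inactive.
Required activator CilF is absent, so *nerG* is not transcribed.
So NerG is not produced.
Glyoxylate is absent, so NerJ is inactive.
With no repressor bound, *dulF* is transcribed.
So DulF is produced and active.
No repressor is bound and DulF is active, so *orvD* is transcribed.
→ *orvD* is ON.
Ornithine is present, so SibW is inactive.
Required activator SibW is absent, so *dulE* is not transcribed.
→ *dulE* is OFF.
c-di-GMP is absent, so SibV is inactive.
With no repressor bound, *velA* is transcribed.
→ *velA* is ON.
Fe²⁺ is present, so RudW is active.
Maltulose is present, so FubJ is inactive.
With repressor RudW bound, *jovR* is not transcribed.
So JovR is not produced.
Required activator JovR is absent, so *pexG* is not transcribed.
→ *pexG* is OFF.
cAMP is present, so JovH is active.
No repressor is bound and JovH is active, so *lutD* is transcribed.
→ *lutD* is ON.
3 of the 5 genes are transcribed.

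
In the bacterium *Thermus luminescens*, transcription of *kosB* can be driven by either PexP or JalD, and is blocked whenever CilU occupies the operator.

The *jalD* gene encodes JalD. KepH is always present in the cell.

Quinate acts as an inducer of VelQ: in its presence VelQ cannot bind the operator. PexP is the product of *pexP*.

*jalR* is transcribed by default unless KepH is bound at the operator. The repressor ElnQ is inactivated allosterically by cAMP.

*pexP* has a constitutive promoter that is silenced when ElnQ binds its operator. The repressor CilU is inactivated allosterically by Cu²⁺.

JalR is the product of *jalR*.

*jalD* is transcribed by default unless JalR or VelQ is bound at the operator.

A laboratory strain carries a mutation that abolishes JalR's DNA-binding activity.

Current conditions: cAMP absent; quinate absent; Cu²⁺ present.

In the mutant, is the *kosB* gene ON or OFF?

OFF

Cu²⁺ is present, so CilU is inactive.
cAMP is absent, so ElnQ is active.
With repressor ElnQ bound, *pexP* is not transcribed.
So PexP is not produced.
JalR is non-functional in this strain, so it has no effect.
Quinate is absent, so VelQ is active.
With repressor VelQ bound, *jalD* is not transcribed.
So JalD is not produced.
No activator is available at the *kosB* promoter, so *kosB* is not transcribed.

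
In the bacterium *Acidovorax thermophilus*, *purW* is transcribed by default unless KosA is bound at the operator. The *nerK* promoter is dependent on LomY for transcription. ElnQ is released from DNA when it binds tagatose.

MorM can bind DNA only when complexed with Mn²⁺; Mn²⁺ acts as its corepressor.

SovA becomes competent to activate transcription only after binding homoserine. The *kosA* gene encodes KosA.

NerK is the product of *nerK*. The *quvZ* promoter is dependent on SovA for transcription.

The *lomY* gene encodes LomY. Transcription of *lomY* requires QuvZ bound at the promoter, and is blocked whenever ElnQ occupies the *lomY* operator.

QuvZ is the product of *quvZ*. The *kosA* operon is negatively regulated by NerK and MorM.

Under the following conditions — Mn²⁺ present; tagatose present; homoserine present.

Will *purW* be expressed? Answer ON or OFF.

ON

Homoserine is present, so SovA is active.
No repressor is bound and SovA is active, so *quvZ* is transcribed.
So QuvZ is produced and active.
Tagatose is present, so ElnQ is inactive.
No repressor is bound and QuvZ is active, so *lomY* is transcribed.
So LomY is produced and active.
No repressor is bound and LomY is active, so *nerK* is transcribed.
So NerK is produced and active.
Mn²⁺ is present, so MorM is active.
With repressor NerK bound, *kosA* is not transcribed.
So KosA is not produced.
With no repressor bound, *purW* is transcribed.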